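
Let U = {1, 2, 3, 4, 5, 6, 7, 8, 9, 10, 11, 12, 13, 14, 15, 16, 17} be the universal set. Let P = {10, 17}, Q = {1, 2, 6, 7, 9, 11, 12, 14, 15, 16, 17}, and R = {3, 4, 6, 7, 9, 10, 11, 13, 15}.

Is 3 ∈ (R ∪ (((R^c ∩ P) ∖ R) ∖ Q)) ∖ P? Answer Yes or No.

3 ∈ R, so 3 ∉ R^c
3 ∉ R^c and 3 ∉ P, so 3 ∉ R^c ∩ P
3 ∉ (R^c ∩ P) and 3 ∈ R, so 3 ∉ (R^c ∩ P) ∖ R
3 ∉ ((R^c ∩ P) ∖ R) and 3 ∉ Q, so 3 ∉ ((R^c ∩ P) ∖ R) ∖ Q
3 ∈ R and 3 ∉ (((R^c ∩ P) ∖ R) ∖ Q), so 3 ∈ R ∪ (((R^c ∩ P) ∖ R) ∖ Q)
3 ∈ (R ∪ (((R^c ∩ P) ∖ R) ∖ Q)) and 3 ∉ P, so 3 ∈ (R ∪ (((R^c ∩ P) ∖ R) ∖ Q)) ∖ P

Yes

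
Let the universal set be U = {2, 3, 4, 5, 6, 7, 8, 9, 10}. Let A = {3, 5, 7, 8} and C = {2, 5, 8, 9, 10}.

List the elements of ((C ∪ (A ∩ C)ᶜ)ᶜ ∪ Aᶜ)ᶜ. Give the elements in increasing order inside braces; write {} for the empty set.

A ∩ C = {5, 8}
(A ∩ C)ᶜ = {2, 3, 4, 6, 7, 9, 10}
C ∪ (A ∩ C)ᶜ = {2, 3, 4, 5, 6, 7, 8, 9, 10}
(C ∪ (A ∩ C)ᶜ)ᶜ = {}
Aᶜ = {2, 4, 6, 9, 10}
(C ∪ (A ∩ C)ᶜ)ᶜ ∪ Aᶜ = {2, 4, 6, 9, 10}
((C ∪ (A ∩ C)ᶜ)ᶜ ∪ Aᶜ)ᶜ = {3, 5, 7, 8}

{3, 5, 7, 8}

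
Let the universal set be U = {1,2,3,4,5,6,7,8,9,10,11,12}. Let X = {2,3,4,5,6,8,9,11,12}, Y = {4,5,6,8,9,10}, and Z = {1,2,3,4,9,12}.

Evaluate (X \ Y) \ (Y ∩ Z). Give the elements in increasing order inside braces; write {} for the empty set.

X \ Y = {2,3,11,12}
Y ∩ Z = {4,9}
(X \ Y) \ (Y ∩ Z) = {2,3,11,12}

{2,3,11,12}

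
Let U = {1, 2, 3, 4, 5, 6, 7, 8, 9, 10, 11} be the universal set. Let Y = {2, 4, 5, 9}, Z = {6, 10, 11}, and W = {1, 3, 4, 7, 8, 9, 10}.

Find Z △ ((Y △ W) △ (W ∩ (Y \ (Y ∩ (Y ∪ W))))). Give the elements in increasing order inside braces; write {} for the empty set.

{1, 2, 3, 5, 6, 7, 8, 11}

Y △ W = {1, 2, 3, 5, 7, 8, 10}
Y ∪ W = {1, 2, 3, 4, 5, 7, 8, 9, 10}
Y ∩ (Y ∪ W) = {2, 4, 5, 9}
Y \ (Y ∩ (Y ∪ W)) = {}
W ∩ (Y \ (Y ∩ (Y ∪ W))) = {}
(Y △ W) △ (W ∩ (Y \ (Y ∩ (Y ∪ W)))) = {1, 2, 3, 5, 7, 8, 10}
Z △ ((Y △ W) △ (W ∩ (Y \ (Y ∩ (Y ∪ W))))) = {1, 2, 3, 5, 6, 7, 8, 11}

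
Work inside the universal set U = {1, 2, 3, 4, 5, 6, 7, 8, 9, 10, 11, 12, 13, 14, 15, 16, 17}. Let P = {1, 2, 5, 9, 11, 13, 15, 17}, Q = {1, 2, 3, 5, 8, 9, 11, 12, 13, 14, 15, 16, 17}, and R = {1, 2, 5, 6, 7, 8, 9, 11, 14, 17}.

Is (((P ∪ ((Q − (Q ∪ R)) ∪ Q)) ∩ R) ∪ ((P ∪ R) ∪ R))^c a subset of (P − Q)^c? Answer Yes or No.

Q ∪ R = {1, 2, 3, 5, 6, 7, 8, 9, 11, 12, 13, 14, 15, 16, 17}
Q − (Q ∪ R) = {}
(Q − (Q ∪ R)) ∪ Q = {1, 2, 3, 5, 8, 9, 11, 12, 13, 14, 15, 16, 17}
P ∪ ((Q − (Q ∪ R)) ∪ Q) = {1, 2, 3, 5, 8, 9, 11, 12, 13, 14, 15, 16, 17}
(P ∪ ((Q − (Q ∪ R)) ∪ Q)) ∩ R = {1, 2, 5, 8, 9, 11, 14, 17}
P ∪ R = {1, 2, 5, 6, 7, 8, 9, 11, 13, 14, 15, 17}
(P ∪ R) ∪ R = {1, 2, 5, 6, 7, 8, 9, 11, 13, 14, 15, 17}
((P ∪ ((Q − (Q ∪ R)) ∪ Q)) ∩ R) ∪ ((P ∪ R) ∪ R) = {1, 2, 5, 6, 7, 8, 9, 11, 13, 14, 15, 17}
(((P ∪ ((Q − (Q ∪ R)) ∪ Q)) ∩ R) ∪ ((P ∪ R) ∪ R))^c = {3, 4, 10, 12, 16}
P − Q = {}
(P − Q)^c = {1, 2, 3, 4, 5, 6, 7, 8, 9, 10, 11, 12, 13, 14, 15, 16, 17}
Every element of {3, 4, 10, 12, 16} is in {1, 2, 3, 4, 5, 6, 7, 8, 9, 10, 11, 12, 13, 14, 15, 16, 17}, so (((P ∪ ((Q − (Q ∪ R)) ∪ Q)) ∩ R) ∪ ((P ∪ R) ∪ R))^c ⊆ (P − Q)^c.

Yes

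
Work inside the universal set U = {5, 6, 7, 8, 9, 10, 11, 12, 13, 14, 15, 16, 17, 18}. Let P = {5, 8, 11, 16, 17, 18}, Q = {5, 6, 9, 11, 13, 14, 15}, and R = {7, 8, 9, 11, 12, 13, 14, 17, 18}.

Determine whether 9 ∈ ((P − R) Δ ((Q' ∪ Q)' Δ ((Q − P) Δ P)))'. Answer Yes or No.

9 ∉ P and 9 ∈ R, so 9 ∉ P − R
9 ∈ Q, so 9 ∉ Q'
9 ∉ Q' and 9 ∈ Q, so 9 ∈ Q' ∪ Q
9 ∉ (Q' ∪ Q)' since 9 ∈ (Q' ∪ Q)
9 ∈ Q and 9 ∉ P, so 9 ∈ Q − P
9 ∈ (Q − P) and 9 ∉ P, so 9 ∈ (Q − P) Δ P
9 ∉ (Q' ∪ Q)' and 9 ∈ ((Q − P) Δ P), so 9 ∈ (Q' ∪ Q)' Δ ((Q − P) Δ P)
9 ∉ (P − R) and 9 ∈ ((Q' ∪ Q)' Δ ((Q − P) Δ P)), so 9 ∈ (P − R) Δ ((Q' ∪ Q)' Δ ((Q − P) Δ P))
9 ∉ ((P − R) Δ ((Q' ∪ Q)' Δ ((Q − P) Δ P)))' since 9 ∈ ((P − R) Δ ((Q' ∪ Q)' Δ ((Q − P) Δ P)))

No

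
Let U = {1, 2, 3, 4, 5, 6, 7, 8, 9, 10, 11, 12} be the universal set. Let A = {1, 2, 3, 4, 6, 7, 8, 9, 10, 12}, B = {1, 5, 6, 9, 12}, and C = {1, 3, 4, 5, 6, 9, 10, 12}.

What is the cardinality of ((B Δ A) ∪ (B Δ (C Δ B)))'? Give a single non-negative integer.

1

B Δ A = {2, 3, 4, 5, 7, 8, 10}
C Δ B = {3, 4, 10}
B Δ (C Δ B) = {1, 3, 4, 5, 6, 9, 10, 12}
(B Δ A) ∪ (B Δ (C Δ B)) = {1, 2, 3, 4, 5, 6, 7, 8, 9, 10, 12}
((B Δ A) ∪ (B Δ (C Δ B)))' = {11}
|((B Δ A) ∪ (B Δ (C Δ B)))'| = 1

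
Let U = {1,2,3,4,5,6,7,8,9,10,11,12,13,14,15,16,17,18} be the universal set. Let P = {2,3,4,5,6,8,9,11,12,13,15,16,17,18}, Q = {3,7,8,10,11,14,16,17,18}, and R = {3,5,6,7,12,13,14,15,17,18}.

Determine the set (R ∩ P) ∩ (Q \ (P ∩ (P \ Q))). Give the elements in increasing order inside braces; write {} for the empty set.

R ∩ P = {3,5,6,12,13,15,17,18}
P \ Q = {2,4,5,6,9,12,13,15}
P ∩ (P \ Q) = {2,4,5,6,9,12,13,15}
Q \ (P ∩ (P \ Q)) = {3,7,8,10,11,14,16,17,18}
(R ∩ P) ∩ (Q \ (P ∩ (P \ Q))) = {3,17,18}

{3,17,18}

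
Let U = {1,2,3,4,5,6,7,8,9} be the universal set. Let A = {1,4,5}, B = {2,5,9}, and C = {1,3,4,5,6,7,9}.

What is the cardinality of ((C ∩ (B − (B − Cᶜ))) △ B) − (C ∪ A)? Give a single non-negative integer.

1

Cᶜ = {2,8}
B − Cᶜ = {5,9}
B − (B − Cᶜ) = {2}
C ∩ (B − (B − Cᶜ)) = {}
(C ∩ (B − (B − Cᶜ))) △ B = {2,5,9}
C ∪ A = {1,3,4,5,6,7,9}
((C ∩ (B − (B − Cᶜ))) △ B) − (C ∪ A) = {2}
|((C ∩ (B − (B − Cᶜ))) △ B) − (C ∪ A)| = 1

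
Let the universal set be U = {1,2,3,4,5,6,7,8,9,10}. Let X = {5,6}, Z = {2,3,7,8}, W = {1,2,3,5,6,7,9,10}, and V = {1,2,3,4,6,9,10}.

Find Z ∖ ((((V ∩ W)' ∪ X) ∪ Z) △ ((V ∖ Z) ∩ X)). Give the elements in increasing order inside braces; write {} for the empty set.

V ∩ W = {1,2,3,6,9,10}
(V ∩ W)' = {4,5,7,8}
(V ∩ W)' ∪ X = {4,5,6,7,8}
((V ∩ W)' ∪ X) ∪ Z = {2,3,4,5,6,7,8}
V ∖ Z = {1,4,6,9,10}
(V ∖ Z) ∩ X = {6}
(((V ∩ W)' ∪ X) ∪ Z) △ ((V ∖ Z) ∩ X) = {2,3,4,5,7,8}
Z ∖ ((((V ∩ W)' ∪ X) ∪ Z) △ ((V ∖ Z) ∩ X)) = {}

{}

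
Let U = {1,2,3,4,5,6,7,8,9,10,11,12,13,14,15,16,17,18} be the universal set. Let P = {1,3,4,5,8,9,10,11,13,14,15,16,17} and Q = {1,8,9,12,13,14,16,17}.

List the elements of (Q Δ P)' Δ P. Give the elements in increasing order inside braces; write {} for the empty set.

{2,3,4,5,6,7,10,11,15,18}

Q Δ P = {3,4,5,10,11,12,15}
(Q Δ P)' = {1,2,6,7,8,9,13,14,16,17,18}
(Q Δ P)' Δ P = {2,3,4,5,6,7,10,11,15,18}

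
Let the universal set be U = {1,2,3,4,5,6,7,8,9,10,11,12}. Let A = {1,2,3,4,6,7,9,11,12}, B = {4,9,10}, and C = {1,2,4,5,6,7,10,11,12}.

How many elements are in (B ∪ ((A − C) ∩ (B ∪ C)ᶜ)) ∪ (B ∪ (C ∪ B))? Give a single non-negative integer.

11

A − C = {3,9}
B ∪ C = {1,2,4,5,6,7,9,10,11,12}
(B ∪ C)ᶜ = {3,8}
(A − C) ∩ (B ∪ C)ᶜ = {3}
B ∪ ((A − C) ∩ (B ∪ C)ᶜ) = {3,4,9,10}
C ∪ B = {1,2,4,5,6,7,9,10,11,12}
B ∪ (C ∪ B) = {1,2,4,5,6,7,9,10,11,12}
(B ∪ ((A − C) ∩ (B ∪ C)ᶜ)) ∪ (B ∪ (C ∪ B)) = {1,2,3,4,5,6,7,9,10,11,12}
|(B ∪ ((A − C) ∩ (B ∪ C)ᶜ)) ∪ (B ∪ (C ∪ B))| = 11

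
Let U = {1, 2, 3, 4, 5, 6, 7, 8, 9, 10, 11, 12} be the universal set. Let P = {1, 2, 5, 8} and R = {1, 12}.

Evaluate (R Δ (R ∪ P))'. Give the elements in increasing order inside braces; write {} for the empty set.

R ∪ P = {1, 2, 5, 8, 12}
R Δ (R ∪ P) = {2, 5, 8}
(R Δ (R ∪ P))' = {1, 3, 4, 6, 7, 9, 10, 11, 12}

{1, 3, 4, 6, 7, 9, 10, 11, 12}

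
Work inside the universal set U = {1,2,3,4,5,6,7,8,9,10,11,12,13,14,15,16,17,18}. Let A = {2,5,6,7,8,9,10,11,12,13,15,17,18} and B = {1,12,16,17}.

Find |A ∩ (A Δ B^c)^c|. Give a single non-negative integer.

11

B^c = {2,3,4,5,6,7,8,9,10,11,13,14,15,18}
A Δ B^c = {3,4,12,14,17}
(A Δ B^c)^c = {1,2,5,6,7,8,9,10,11,13,15,16,18}
A ∩ (A Δ B^c)^c = {2,5,6,7,8,9,10,11,13,15,18}
|A ∩ (A Δ B^c)^c| = 11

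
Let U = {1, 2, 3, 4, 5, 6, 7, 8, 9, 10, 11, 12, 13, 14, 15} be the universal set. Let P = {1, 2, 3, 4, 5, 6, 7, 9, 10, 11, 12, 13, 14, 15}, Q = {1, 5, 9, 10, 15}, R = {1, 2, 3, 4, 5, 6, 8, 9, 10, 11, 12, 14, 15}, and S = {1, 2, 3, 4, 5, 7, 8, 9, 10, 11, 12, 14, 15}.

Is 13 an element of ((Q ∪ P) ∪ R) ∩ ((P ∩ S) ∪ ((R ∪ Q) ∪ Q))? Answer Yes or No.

No

13 ∉ Q and 13 ∈ P, so 13 ∈ Q ∪ P
13 ∈ (Q ∪ P) and 13 ∉ R, so 13 ∈ (Q ∪ P) ∪ R
13 ∈ P and 13 ∉ S, so 13 ∉ P ∩ S
13 ∉ R and 13 ∉ Q, so 13 ∉ R ∪ Q
13 ∉ (R ∪ Q) and 13 ∉ Q, so 13 ∉ (R ∪ Q) ∪ Q
13 ∉ (P ∩ S) and 13 ∉ ((R ∪ Q) ∪ Q), so 13 ∉ (P ∩ S) ∪ ((R ∪ Q) ∪ Q)
13 ∈ ((Q ∪ P) ∪ R) and 13 ∉ ((P ∩ S) ∪ ((R ∪ Q) ∪ Q)), so 13 ∉ ((Q ∪ P) ∪ R) ∩ ((P ∩ S) ∪ ((R ∪ Q) ∪ Q))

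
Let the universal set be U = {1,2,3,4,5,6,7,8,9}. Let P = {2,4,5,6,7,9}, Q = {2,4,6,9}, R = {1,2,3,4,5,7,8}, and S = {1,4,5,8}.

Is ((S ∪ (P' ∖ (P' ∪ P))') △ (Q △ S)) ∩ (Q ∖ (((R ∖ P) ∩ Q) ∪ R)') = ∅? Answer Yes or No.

P' = {1,3,8}
P' ∪ P = {1,2,3,4,5,6,7,8,9}
P' ∖ (P' ∪ P) = {}
(P' ∖ (P' ∪ P))' = {1,2,3,4,5,6,7,8,9}
S ∪ (P' ∖ (P' ∪ P))' = {1,2,3,4,5,6,7,8,9}
Q △ S = {1,2,5,6,8,9}
(S ∪ (P' ∖ (P' ∪ P))') △ (Q △ S) = {3,4,7}
R ∖ P = {1,3,8}
(R ∖ P) ∩ Q = {}
((R ∖ P) ∩ Q) ∪ R = {1,2,3,4,5,7,8}
(((R ∖ P) ∩ Q) ∪ R)' = {6,9}
Q ∖ (((R ∖ P) ∩ Q) ∪ R)' = {2,4}
4 lies in both, so they are not disjoint.

No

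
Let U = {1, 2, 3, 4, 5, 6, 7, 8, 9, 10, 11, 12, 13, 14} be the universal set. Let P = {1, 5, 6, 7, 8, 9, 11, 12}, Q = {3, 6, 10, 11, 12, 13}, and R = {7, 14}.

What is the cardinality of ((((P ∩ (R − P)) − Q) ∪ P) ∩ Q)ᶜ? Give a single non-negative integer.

R − P = {14}
P ∩ (R − P) = {}
(P ∩ (R − P)) − Q = {}
((P ∩ (R − P)) − Q) ∪ P = {1, 5, 6, 7, 8, 9, 11, 12}
(((P ∩ (R − P)) − Q) ∪ P) ∩ Q = {6, 11, 12}
((((P ∩ (R − P)) − Q) ∪ P) ∩ Q)ᶜ = {1, 2, 3, 4, 5, 7, 8, 9, 10, 13, 14}
|((((P ∩ (R − P)) − Q) ∪ P) ∩ Q)ᶜ| = 11

11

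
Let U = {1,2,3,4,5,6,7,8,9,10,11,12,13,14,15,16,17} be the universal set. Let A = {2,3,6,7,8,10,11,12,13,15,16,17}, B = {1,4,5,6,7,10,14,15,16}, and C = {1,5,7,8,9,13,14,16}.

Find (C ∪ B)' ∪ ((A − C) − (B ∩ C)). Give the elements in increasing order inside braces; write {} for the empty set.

{2,3,6,10,11,12,15,17}

C ∪ B = {1,4,5,6,7,8,9,10,13,14,15,16}
(C ∪ B)' = {2,3,11,12,17}
A − C = {2,3,6,10,11,12,15,17}
B ∩ C = {1,5,7,14,16}
(A − C) − (B ∩ C) = {2,3,6,10,11,12,15,17}
(C ∪ B)' ∪ ((A − C) − (B ∩ C)) = {2,3,6,10,11,12,15,17}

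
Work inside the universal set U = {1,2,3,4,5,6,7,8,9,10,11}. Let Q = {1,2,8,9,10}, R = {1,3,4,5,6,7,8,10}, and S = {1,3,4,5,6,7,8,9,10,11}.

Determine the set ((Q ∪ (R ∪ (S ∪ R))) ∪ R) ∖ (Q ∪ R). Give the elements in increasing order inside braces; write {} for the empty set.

{11}

S ∪ R = {1,3,4,5,6,7,8,9,10,11}
R ∪ (S ∪ R) = {1,3,4,5,6,7,8,9,10,11}
Q ∪ (R ∪ (S ∪ R)) = {1,2,3,4,5,6,7,8,9,10,11}
(Q ∪ (R ∪ (S ∪ R))) ∪ R = {1,2,3,4,5,6,7,8,9,10,11}
Q ∪ R = {1,2,3,4,5,6,7,8,9,10}
((Q ∪ (R ∪ (S ∪ R))) ∪ R) ∖ (Q ∪ R) = {11}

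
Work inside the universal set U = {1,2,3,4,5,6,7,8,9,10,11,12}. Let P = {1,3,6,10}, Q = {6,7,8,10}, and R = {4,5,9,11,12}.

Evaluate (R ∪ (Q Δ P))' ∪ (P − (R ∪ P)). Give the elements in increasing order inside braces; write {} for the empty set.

{2,6,10}

Q Δ P = {1,3,7,8}
R ∪ (Q Δ P) = {1,3,4,5,7,8,9,11,12}
(R ∪ (Q Δ P))' = {2,6,10}
R ∪ P = {1,3,4,5,6,9,10,11,12}
P − (R ∪ P) = {}
(R ∪ (Q Δ P))' ∪ (P − (R ∪ P)) = {2,6,10}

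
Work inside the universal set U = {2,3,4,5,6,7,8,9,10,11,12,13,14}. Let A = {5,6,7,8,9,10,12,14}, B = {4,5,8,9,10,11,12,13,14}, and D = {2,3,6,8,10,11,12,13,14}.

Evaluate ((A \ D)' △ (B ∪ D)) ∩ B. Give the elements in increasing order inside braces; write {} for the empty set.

A \ D = {5,7,9}
(A \ D)' = {2,3,4,6,8,10,11,12,13,14}
B ∪ D = {2,3,4,5,6,8,9,10,11,12,13,14}
(A \ D)' △ (B ∪ D) = {5,9}
((A \ D)' △ (B ∪ D)) ∩ B = {5,9}

{5,9}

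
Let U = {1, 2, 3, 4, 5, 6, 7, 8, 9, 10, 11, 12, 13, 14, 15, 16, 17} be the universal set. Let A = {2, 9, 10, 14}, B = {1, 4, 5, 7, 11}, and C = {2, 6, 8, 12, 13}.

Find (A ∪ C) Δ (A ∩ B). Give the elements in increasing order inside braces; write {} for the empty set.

A ∪ C = {2, 6, 8, 9, 10, 12, 13, 14}
A ∩ B = {}
(A ∪ C) Δ (A ∩ B) = {2, 6, 8, 9, 10, 12, 13, 14}

{2, 6, 8, 9, 10, 12, 13, 14}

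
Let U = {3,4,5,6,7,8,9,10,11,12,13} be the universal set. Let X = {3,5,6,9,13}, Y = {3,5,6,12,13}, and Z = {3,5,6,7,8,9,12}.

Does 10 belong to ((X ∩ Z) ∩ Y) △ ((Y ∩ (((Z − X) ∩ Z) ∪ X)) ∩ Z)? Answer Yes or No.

10 ∉ X and 10 ∉ Z, so 10 ∉ X ∩ Z
10 ∉ (X ∩ Z) and 10 ∉ Y, so 10 ∉ (X ∩ Z) ∩ Y
10 ∉ Z and 10 ∉ X, so 10 ∉ Z − X
10 ∉ (Z − X) and 10 ∉ Z, so 10 ∉ (Z − X) ∩ Z
10 ∉ ((Z − X) ∩ Z) and 10 ∉ X, so 10 ∉ ((Z − X) ∩ Z) ∪ X
10 ∉ Y and 10 ∉ (((Z − X) ∩ Z) ∪ X), so 10 ∉ Y ∩ (((Z − X) ∩ Z) ∪ X)
10 ∉ (Y ∩ (((Z − X) ∩ Z) ∪ X)) and 10 ∉ Z, so 10 ∉ (Y ∩ (((Z − X) ∩ Z) ∪ X)) ∩ Z
10 ∉ ((X ∩ Z) ∩ Y) and 10 ∉ ((Y ∩ (((Z − X) ∩ Z) ∪ X)) ∩ Z), so 10 ∉ ((X ∩ Z) ∩ Y) △ ((Y ∩ (((Z − X) ∩ Z) ∪ X)) ∩ Z)

No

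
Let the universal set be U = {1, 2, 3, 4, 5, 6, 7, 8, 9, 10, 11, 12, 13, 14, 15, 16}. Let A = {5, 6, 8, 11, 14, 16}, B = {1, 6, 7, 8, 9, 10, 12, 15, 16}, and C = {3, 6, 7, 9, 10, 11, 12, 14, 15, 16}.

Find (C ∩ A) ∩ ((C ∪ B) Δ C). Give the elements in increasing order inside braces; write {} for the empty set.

C ∩ A = {6, 11, 14, 16}
C ∪ B = {1, 3, 6, 7, 8, 9, 10, 11, 12, 14, 15, 16}
(C ∪ B) Δ C = {1, 8}
(C ∩ A) ∩ ((C ∪ B) Δ C) = {}

{}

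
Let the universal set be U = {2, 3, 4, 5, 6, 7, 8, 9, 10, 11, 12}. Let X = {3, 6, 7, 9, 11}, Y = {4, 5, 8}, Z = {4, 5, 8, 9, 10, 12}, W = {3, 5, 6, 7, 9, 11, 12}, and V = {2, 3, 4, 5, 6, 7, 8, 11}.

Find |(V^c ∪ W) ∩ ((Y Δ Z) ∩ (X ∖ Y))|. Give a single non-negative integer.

1

V^c = {9, 10, 12}
V^c ∪ W = {3, 5, 6, 7, 9, 10, 11, 12}
Y Δ Z = {9, 10, 12}
X ∖ Y = {3, 6, 7, 9, 11}
(Y Δ Z) ∩ (X ∖ Y) = {9}
(V^c ∪ W) ∩ ((Y Δ Z) ∩ (X ∖ Y)) = {9}
|(V^c ∪ W) ∩ ((Y Δ Z) ∩ (X ∖ Y))| = 1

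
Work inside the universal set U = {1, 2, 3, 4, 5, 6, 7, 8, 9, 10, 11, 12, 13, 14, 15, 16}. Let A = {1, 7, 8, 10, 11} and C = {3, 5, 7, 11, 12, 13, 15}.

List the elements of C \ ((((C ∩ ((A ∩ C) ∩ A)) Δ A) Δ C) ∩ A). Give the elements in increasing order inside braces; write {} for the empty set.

A ∩ C = {7, 11}
(A ∩ C) ∩ A = {7, 11}
C ∩ ((A ∩ C) ∩ A) = {7, 11}
(C ∩ ((A ∩ C) ∩ A)) Δ A = {1, 8, 10}
((C ∩ ((A ∩ C) ∩ A)) Δ A) Δ C = {1, 3, 5, 7, 8, 10, 11, 12, 13, 15}
(((C ∩ ((A ∩ C) ∩ A)) Δ A) Δ C) ∩ A = {1, 7, 8, 10, 11}
C \ ((((C ∩ ((A ∩ C) ∩ A)) Δ A) Δ C) ∩ A) = {3, 5, 12, 13, 15}

{3, 5, 12, 13, 15}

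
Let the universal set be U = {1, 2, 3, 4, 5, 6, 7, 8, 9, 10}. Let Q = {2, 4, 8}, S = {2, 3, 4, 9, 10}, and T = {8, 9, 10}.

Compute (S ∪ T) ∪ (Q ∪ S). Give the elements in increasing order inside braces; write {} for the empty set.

S ∪ T = {2, 3, 4, 8, 9, 10}
Q ∪ S = {2, 3, 4, 8, 9, 10}
(S ∪ T) ∪ (Q ∪ S) = {2, 3, 4, 8, 9, 10}

{2, 3, 4, 8, 9, 10}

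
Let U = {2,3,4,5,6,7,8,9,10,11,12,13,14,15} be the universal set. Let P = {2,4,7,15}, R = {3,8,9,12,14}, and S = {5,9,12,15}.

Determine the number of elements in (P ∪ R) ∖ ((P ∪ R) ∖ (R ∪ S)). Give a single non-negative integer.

P ∪ R = {2,3,4,7,8,9,12,14,15}
R ∪ S = {3,5,8,9,12,14,15}
(P ∪ R) ∖ (R ∪ S) = {2,4,7}
(P ∪ R) ∖ ((P ∪ R) ∖ (R ∪ S)) = {3,8,9,12,14,15}
|(P ∪ R) ∖ ((P ∪ R) ∖ (R ∪ S))| = 6

6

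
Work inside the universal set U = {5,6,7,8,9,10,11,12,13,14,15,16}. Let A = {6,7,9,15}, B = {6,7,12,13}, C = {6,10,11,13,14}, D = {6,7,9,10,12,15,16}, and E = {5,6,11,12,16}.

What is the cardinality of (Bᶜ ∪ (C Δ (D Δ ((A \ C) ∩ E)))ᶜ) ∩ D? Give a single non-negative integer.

Bᶜ = {5,8,9,10,11,14,15,16}
A \ C = {7,9,15}
(A \ C) ∩ E = {}
D Δ ((A \ C) ∩ E) = {6,7,9,10,12,15,16}
C Δ (D Δ ((A \ C) ∩ E)) = {7,9,11,12,13,14,15,16}
(C Δ (D Δ ((A \ C) ∩ E)))ᶜ = {5,6,8,10}
Bᶜ ∪ (C Δ (D Δ ((A \ C) ∩ E)))ᶜ = {5,6,8,9,10,11,14,15,16}
(Bᶜ ∪ (C Δ (D Δ ((A \ C) ∩ E)))ᶜ) ∩ D = {6,9,10,15,16}
|(Bᶜ ∪ (C Δ (D Δ ((A \ C) ∩ E)))ᶜ) ∩ D| = 5

5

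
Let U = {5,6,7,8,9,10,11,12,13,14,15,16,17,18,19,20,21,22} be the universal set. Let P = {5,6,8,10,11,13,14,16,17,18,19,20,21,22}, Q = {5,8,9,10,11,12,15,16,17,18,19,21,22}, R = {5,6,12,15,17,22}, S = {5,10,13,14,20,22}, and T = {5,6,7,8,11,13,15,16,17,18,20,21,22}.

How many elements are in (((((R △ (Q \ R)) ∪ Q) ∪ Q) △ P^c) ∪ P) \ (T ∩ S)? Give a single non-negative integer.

Q \ R = {8,9,10,11,16,18,19,21}
R △ (Q \ R) = {5,6,8,9,10,11,12,15,16,17,18,19,21,22}
(R △ (Q \ R)) ∪ Q = {5,6,8,9,10,11,12,15,16,17,18,19,21,22}
((R △ (Q \ R)) ∪ Q) ∪ Q = {5,6,8,9,10,11,12,15,16,17,18,19,21,22}
P^c = {7,9,12,15}
(((R △ (Q \ R)) ∪ Q) ∪ Q) △ P^c = {5,6,7,8,10,11,16,17,18,19,21,22}
((((R △ (Q \ R)) ∪ Q) ∪ Q) △ P^c) ∪ P = {5,6,7,8,10,11,13,14,16,17,18,19,20,21,22}
T ∩ S = {5,13,20,22}
(((((R △ (Q \ R)) ∪ Q) ∪ Q) △ P^c) ∪ P) \ (T ∩ S) = {6,7,8,10,11,14,16,17,18,19,21}
|(((((R △ (Q \ R)) ∪ Q) ∪ Q) △ P^c) ∪ P) \ (T ∩ S)| = 11

11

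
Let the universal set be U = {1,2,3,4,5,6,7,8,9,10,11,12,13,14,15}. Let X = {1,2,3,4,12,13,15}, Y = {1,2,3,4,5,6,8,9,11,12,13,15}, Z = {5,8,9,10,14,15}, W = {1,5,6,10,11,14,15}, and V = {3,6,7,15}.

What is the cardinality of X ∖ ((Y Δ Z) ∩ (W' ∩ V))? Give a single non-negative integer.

Y Δ Z = {1,2,3,4,6,10,11,12,13,14}
W' = {2,3,4,7,8,9,12,13}
W' ∩ V = {3,7}
(Y Δ Z) ∩ (W' ∩ V) = {3}
X ∖ ((Y Δ Z) ∩ (W' ∩ V)) = {1,2,4,12,13,15}
|X ∖ ((Y Δ Z) ∩ (W' ∩ V))| = 6

6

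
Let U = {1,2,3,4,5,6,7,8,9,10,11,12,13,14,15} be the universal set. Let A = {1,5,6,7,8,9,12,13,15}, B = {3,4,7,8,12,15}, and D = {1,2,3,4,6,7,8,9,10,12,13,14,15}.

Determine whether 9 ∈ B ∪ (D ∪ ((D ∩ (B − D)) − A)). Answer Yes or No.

9 ∉ B and 9 ∈ D, so 9 ∉ B − D
9 ∈ D and 9 ∉ (B − D), so 9 ∉ D ∩ (B − D)
9 ∉ (D ∩ (B − D)) and 9 ∈ A, so 9 ∉ (D ∩ (B − D)) − A
9 ∈ D and 9 ∉ ((D ∩ (B − D)) − A), so 9 ∈ D ∪ ((D ∩ (B − D)) − A)
9 ∉ B and 9 ∈ (D ∪ ((D ∩ (B − D)) − A)), so 9 ∈ B ∪ (D ∪ ((D ∩ (B − D)) − A))

Yes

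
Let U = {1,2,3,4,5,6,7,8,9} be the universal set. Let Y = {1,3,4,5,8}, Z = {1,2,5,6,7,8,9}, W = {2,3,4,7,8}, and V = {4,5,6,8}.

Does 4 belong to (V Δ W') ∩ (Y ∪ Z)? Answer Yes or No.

4 ∈ W, so 4 ∉ W'
4 ∈ V and 4 ∉ W', so 4 ∈ V Δ W'
4 ∈ Y and 4 ∉ Z, so 4 ∈ Y ∪ Z
4 ∈ (V Δ W') and 4 ∈ (Y ∪ Z), so 4 ∈ (V Δ W') ∩ (Y ∪ Z)

Yes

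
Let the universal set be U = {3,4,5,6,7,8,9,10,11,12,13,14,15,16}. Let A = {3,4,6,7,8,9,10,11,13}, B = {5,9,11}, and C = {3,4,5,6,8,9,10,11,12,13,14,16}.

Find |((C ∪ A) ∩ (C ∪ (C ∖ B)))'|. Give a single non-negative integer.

C ∪ A = {3,4,5,6,7,8,9,10,11,12,13,14,16}
C ∖ B = {3,4,6,8,10,12,13,14,16}
C ∪ (C ∖ B) = {3,4,5,6,8,9,10,11,12,13,14,16}
(C ∪ A) ∩ (C ∪ (C ∖ B)) = {3,4,5,6,8,9,10,11,12,13,14,16}
((C ∪ A) ∩ (C ∪ (C ∖ B)))' = {7,15}
|((C ∪ A) ∩ (C ∪ (C ∖ B)))'| = 2

2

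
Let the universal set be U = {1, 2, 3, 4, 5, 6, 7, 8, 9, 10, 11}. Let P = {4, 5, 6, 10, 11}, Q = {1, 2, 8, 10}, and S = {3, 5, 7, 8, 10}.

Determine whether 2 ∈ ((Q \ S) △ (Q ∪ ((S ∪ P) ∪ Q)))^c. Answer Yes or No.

Yes

2 ∈ Q and 2 ∉ S, so 2 ∈ Q \ S
2 ∉ S and 2 ∉ P, so 2 ∉ S ∪ P
2 ∉ (S ∪ P) and 2 ∈ Q, so 2 ∈ (S ∪ P) ∪ Q
2 ∈ Q and 2 ∈ ((S ∪ P) ∪ Q), so 2 ∈ Q ∪ ((S ∪ P) ∪ Q)
2 ∈ (Q \ S) and 2 ∈ (Q ∪ ((S ∪ P) ∪ Q)), so 2 ∉ (Q \ S) △ (Q ∪ ((S ∪ P) ∪ Q))
2 ∈ ((Q \ S) △ (Q ∪ ((S ∪ P) ∪ Q)))^c since 2 ∉ ((Q \ S) △ (Q ∪ ((S ∪ P) ∪ Q)))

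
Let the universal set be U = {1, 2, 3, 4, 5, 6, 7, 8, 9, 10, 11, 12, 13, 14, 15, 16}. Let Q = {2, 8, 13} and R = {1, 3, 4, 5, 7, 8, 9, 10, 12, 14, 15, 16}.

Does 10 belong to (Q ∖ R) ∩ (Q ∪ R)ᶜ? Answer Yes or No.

10 ∉ Q and 10 ∈ R, so 10 ∉ Q ∖ R
10 ∉ Q and 10 ∈ R, so 10 ∈ Q ∪ R
10 ∉ (Q ∪ R)ᶜ since 10 ∈ (Q ∪ R)
10 ∉ (Q ∖ R) and 10 ∉ (Q ∪ R)ᶜ, so 10 ∉ (Q ∖ R) ∩ (Q ∪ R)ᶜ

No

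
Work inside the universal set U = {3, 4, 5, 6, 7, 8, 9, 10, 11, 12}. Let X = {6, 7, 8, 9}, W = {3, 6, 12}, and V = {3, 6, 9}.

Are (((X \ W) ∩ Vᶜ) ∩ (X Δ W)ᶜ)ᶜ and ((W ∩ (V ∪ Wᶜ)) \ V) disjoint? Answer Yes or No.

Yes

X \ W = {7, 8, 9}
Vᶜ = {4, 5, 7, 8, 10, 11, 12}
(X \ W) ∩ Vᶜ = {7, 8}
X Δ W = {3, 7, 8, 9, 12}
(X Δ W)ᶜ = {4, 5, 6, 10, 11}
((X \ W) ∩ Vᶜ) ∩ (X Δ W)ᶜ = {}
(((X \ W) ∩ Vᶜ) ∩ (X Δ W)ᶜ)ᶜ = {3, 4, 5, 6, 7, 8, 9, 10, 11, 12}
Wᶜ = {4, 5, 7, 8, 9, 10, 11}
V ∪ Wᶜ = {3, 4, 5, 6, 7, 8, 9, 10, 11}
W ∩ (V ∪ Wᶜ) = {3, 6}
(W ∩ (V ∪ Wᶜ)) \ V = {}
{3, 4, 5, 6, 7, 8, 9, 10, 11, 12} and {} share no elements.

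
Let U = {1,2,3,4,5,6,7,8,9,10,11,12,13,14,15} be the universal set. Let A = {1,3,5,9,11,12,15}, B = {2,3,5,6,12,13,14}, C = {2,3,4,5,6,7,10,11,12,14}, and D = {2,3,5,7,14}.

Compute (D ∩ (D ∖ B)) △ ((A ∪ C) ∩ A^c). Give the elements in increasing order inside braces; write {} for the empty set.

D ∖ B = {7}
D ∩ (D ∖ B) = {7}
A ∪ C = {1,2,3,4,5,6,7,9,10,11,12,14,15}
A^c = {2,4,6,7,8,10,13,14}
(A ∪ C) ∩ A^c = {2,4,6,7,10,14}
(D ∩ (D ∖ B)) △ ((A ∪ C) ∩ A^c) = {2,4,6,10,14}

{2,4,6,10,14}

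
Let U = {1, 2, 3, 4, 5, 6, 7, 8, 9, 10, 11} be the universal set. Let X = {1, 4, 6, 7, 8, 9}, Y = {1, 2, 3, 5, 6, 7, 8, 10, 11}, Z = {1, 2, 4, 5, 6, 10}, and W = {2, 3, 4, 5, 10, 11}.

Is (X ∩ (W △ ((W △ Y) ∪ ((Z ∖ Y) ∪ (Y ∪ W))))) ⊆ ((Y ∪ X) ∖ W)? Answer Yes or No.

W △ Y = {1, 4, 6, 7, 8}
Z ∖ Y = {4}
Y ∪ W = {1, 2, 3, 4, 5, 6, 7, 8, 10, 11}
(Z ∖ Y) ∪ (Y ∪ W) = {1, 2, 3, 4, 5, 6, 7, 8, 10, 11}
(W △ Y) ∪ ((Z ∖ Y) ∪ (Y ∪ W)) = {1, 2, 3, 4, 5, 6, 7, 8, 10, 11}
W △ ((W △ Y) ∪ ((Z ∖ Y) ∪ (Y ∪ W))) = {1, 6, 7, 8}
X ∩ (W △ ((W △ Y) ∪ ((Z ∖ Y) ∪ (Y ∪ W)))) = {1, 6, 7, 8}
Y ∪ X = {1, 2, 3, 4, 5, 6, 7, 8, 9, 10, 11}
(Y ∪ X) ∖ W = {1, 6, 7, 8, 9}
Every element of {1, 6, 7, 8} is in {1, 6, 7, 8, 9}, so X ∩ (W △ ((W △ Y) ∪ ((Z ∖ Y) ∪ (Y ∪ W)))) ⊆ (Y ∪ X) ∖ W.

Yes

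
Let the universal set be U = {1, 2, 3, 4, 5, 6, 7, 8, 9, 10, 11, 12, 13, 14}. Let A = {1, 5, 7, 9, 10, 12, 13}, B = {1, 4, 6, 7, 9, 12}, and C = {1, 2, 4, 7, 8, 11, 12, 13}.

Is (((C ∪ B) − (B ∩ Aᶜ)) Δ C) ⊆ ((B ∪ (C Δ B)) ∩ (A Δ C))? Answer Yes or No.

C ∪ B = {1, 2, 4, 6, 7, 8, 9, 11, 12, 13}
Aᶜ = {2, 3, 4, 6, 8, 11, 14}
B ∩ Aᶜ = {4, 6}
(C ∪ B) − (B ∩ Aᶜ) = {1, 2, 7, 8, 9, 11, 12, 13}
((C ∪ B) − (B ∩ Aᶜ)) Δ C = {4, 9}
C Δ B = {2, 6, 8, 9, 11, 13}
B ∪ (C Δ B) = {1, 2, 4, 6, 7, 8, 9, 11, 12, 13}
A Δ C = {2, 4, 5, 8, 9, 10, 11}
(B ∪ (C Δ B)) ∩ (A Δ C) = {2, 4, 8, 9, 11}
Every element of {4, 9} is in {2, 4, 8, 9, 11}, so ((C ∪ B) − (B ∩ Aᶜ)) Δ C ⊆ (B ∪ (C Δ B)) ∩ (A Δ C).

Yes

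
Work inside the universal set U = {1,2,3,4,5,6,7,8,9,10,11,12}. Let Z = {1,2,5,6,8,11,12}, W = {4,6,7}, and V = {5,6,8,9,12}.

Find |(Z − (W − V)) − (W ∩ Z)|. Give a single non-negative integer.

6

W − V = {4,7}
Z − (W − V) = {1,2,5,6,8,11,12}
W ∩ Z = {6}
(Z − (W − V)) − (W ∩ Z) = {1,2,5,8,11,12}
|(Z − (W − V)) − (W ∩ Z)| = 6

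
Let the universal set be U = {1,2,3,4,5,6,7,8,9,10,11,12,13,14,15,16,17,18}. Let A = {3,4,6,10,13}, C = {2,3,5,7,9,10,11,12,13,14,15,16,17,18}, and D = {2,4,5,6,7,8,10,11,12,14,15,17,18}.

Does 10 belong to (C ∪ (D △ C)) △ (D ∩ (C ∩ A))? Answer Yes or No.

No

10 ∈ D and 10 ∈ C, so 10 ∉ D △ C
10 ∈ C and 10 ∉ (D △ C), so 10 ∈ C ∪ (D △ C)
10 ∈ C and 10 ∈ A, so 10 ∈ C ∩ A
10 ∈ D and 10 ∈ (C ∩ A), so 10 ∈ D ∩ (C ∩ A)
10 ∈ (C ∪ (D △ C)) and 10 ∈ (D ∩ (C ∩ A)), so 10 ∉ (C ∪ (D △ C)) △ (D ∩ (C ∩ A))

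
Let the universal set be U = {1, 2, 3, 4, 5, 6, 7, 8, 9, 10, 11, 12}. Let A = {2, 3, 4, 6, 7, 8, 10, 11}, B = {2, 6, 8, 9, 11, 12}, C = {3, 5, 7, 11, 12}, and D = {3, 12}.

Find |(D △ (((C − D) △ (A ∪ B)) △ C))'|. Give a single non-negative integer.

C − D = {5, 7, 11}
A ∪ B = {2, 3, 4, 6, 7, 8, 9, 10, 11, 12}
(C − D) △ (A ∪ B) = {2, 3, 4, 5, 6, 8, 9, 10, 12}
((C − D) △ (A ∪ B)) △ C = {2, 4, 6, 7, 8, 9, 10, 11}
D △ (((C − D) △ (A ∪ B)) △ C) = {2, 3, 4, 6, 7, 8, 9, 10, 11, 12}
(D △ (((C − D) △ (A ∪ B)) △ C))' = {1, 5}
|(D △ (((C − D) △ (A ∪ B)) △ C))'| = 2

2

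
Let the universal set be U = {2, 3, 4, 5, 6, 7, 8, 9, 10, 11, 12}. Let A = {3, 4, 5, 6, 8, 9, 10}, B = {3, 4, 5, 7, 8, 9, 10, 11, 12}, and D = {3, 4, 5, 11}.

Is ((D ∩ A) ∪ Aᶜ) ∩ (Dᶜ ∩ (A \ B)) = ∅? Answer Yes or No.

Yes

D ∩ A = {3, 4, 5}
Aᶜ = {2, 7, 11, 12}
(D ∩ A) ∪ Aᶜ = {2, 3, 4, 5, 7, 11, 12}
Dᶜ = {2, 6, 7, 8, 9, 10, 12}
A \ B = {6}
Dᶜ ∩ (A \ B) = {6}
{2, 3, 4, 5, 7, 11, 12} and {6} share no elements.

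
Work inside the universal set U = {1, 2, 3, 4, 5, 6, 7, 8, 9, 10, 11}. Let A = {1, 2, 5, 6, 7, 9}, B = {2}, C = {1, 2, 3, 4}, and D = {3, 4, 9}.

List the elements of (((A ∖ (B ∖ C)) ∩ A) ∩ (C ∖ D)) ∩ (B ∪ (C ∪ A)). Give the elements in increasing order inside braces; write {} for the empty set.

B ∖ C = {}
A ∖ (B ∖ C) = {1, 2, 5, 6, 7, 9}
(A ∖ (B ∖ C)) ∩ A = {1, 2, 5, 6, 7, 9}
C ∖ D = {1, 2}
((A ∖ (B ∖ C)) ∩ A) ∩ (C ∖ D) = {1, 2}
C ∪ A = {1, 2, 3, 4, 5, 6, 7, 9}
B ∪ (C ∪ A) = {1, 2, 3, 4, 5, 6, 7, 9}
(((A ∖ (B ∖ C)) ∩ A) ∩ (C ∖ D)) ∩ (B ∪ (C ∪ A)) = {1, 2}

{1, 2}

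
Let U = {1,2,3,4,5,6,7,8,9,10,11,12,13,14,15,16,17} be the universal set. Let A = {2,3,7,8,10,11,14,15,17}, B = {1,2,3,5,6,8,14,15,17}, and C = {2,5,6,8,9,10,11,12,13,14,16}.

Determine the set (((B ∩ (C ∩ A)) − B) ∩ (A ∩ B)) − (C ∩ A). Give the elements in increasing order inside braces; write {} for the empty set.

{}

C ∩ A = {2,8,10,11,14}
B ∩ (C ∩ A) = {2,8,14}
(B ∩ (C ∩ A)) − B = {}
A ∩ B = {2,3,8,14,15,17}
((B ∩ (C ∩ A)) − B) ∩ (A ∩ B) = {}
(((B ∩ (C ∩ A)) − B) ∩ (A ∩ B)) − (C ∩ A) = {}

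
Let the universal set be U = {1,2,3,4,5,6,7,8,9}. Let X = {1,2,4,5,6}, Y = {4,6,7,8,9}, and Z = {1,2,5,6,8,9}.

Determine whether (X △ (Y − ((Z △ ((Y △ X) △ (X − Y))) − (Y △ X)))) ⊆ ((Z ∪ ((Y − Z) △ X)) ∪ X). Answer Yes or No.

Yes

Y △ X = {1,2,5,7,8,9}
X − Y = {1,2,5}
(Y △ X) △ (X − Y) = {7,8,9}
Z △ ((Y △ X) △ (X − Y)) = {1,2,5,6,7}
(Z △ ((Y △ X) △ (X − Y))) − (Y △ X) = {6}
Y − ((Z △ ((Y △ X) △ (X − Y))) − (Y △ X)) = {4,7,8,9}
X △ (Y − ((Z △ ((Y △ X) △ (X − Y))) − (Y △ X))) = {1,2,5,6,7,8,9}
Y − Z = {4,7}
(Y − Z) △ X = {1,2,5,6,7}
Z ∪ ((Y − Z) △ X) = {1,2,5,6,7,8,9}
(Z ∪ ((Y − Z) △ X)) ∪ X = {1,2,4,5,6,7,8,9}
Every element of {1,2,5,6,7,8,9} is in {1,2,4,5,6,7,8,9}, so X △ (Y − ((Z △ ((Y △ X) △ (X − Y))) − (Y △ X))) ⊆ (Z ∪ ((Y − Z) △ X)) ∪ X.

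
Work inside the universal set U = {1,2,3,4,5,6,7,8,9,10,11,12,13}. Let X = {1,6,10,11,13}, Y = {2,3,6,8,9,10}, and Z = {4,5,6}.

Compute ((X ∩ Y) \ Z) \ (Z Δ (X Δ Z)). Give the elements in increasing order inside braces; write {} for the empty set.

X ∩ Y = {6,10}
(X ∩ Y) \ Z = {10}
X Δ Z = {1,4,5,10,11,13}
Z Δ (X Δ Z) = {1,6,10,11,13}
((X ∩ Y) \ Z) \ (Z Δ (X Δ Z)) = {}

{}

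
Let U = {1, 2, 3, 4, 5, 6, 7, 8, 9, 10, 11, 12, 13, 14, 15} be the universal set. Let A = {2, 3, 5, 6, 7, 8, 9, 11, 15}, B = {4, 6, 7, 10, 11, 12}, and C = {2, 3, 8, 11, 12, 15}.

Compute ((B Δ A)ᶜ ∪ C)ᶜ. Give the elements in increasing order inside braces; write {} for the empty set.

B Δ A = {2, 3, 4, 5, 8, 9, 10, 12, 15}
(B Δ A)ᶜ = {1, 6, 7, 11, 13, 14}
(B Δ A)ᶜ ∪ C = {1, 2, 3, 6, 7, 8, 11, 12, 13, 14, 15}
((B Δ A)ᶜ ∪ C)ᶜ = {4, 5, 9, 10}

{4, 5, 9, 10}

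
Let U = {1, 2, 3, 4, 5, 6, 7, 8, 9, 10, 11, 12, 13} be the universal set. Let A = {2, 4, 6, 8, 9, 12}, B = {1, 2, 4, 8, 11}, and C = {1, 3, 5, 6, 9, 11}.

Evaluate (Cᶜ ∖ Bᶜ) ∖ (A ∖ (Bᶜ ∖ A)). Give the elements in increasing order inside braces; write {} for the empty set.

{}

Cᶜ = {2, 4, 7, 8, 10, 12, 13}
Bᶜ = {3, 5, 6, 7, 9, 10, 12, 13}
Cᶜ ∖ Bᶜ = {2, 4, 8}
Bᶜ ∖ A = {3, 5, 7, 10, 13}
A ∖ (Bᶜ ∖ A) = {2, 4, 6, 8, 9, 12}
(Cᶜ ∖ Bᶜ) ∖ (A ∖ (Bᶜ ∖ A)) = {}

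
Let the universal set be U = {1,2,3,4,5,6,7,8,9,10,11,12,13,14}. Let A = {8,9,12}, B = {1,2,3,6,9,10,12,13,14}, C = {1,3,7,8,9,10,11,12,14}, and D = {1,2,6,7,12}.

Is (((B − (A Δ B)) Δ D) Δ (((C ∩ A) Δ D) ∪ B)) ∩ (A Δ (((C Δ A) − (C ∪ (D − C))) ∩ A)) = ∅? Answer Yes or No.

A Δ B = {1,2,3,6,8,10,13,14}
B − (A Δ B) = {9,12}
(B − (A Δ B)) Δ D = {1,2,6,7,9}
C ∩ A = {8,9,12}
(C ∩ A) Δ D = {1,2,6,7,8,9}
((C ∩ A) Δ D) ∪ B = {1,2,3,6,7,8,9,10,12,13,14}
((B − (A Δ B)) Δ D) Δ (((C ∩ A) Δ D) ∪ B) = {3,8,10,12,13,14}
C Δ A = {1,3,7,10,11,14}
D − C = {2,6}
C ∪ (D − C) = {1,2,3,6,7,8,9,10,11,12,14}
(C Δ A) − (C ∪ (D − C)) = {}
((C Δ A) − (C ∪ (D − C))) ∩ A = {}
A Δ (((C Δ A) − (C ∪ (D − C))) ∩ A) = {8,9,12}
8 lies in both, so they are not disjoint.

No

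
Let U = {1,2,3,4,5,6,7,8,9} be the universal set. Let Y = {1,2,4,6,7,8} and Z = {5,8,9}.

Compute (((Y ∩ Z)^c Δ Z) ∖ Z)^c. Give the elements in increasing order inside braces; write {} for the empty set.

Y ∩ Z = {8}
(Y ∩ Z)^c = {1,2,3,4,5,6,7,9}
(Y ∩ Z)^c Δ Z = {1,2,3,4,6,7,8}
((Y ∩ Z)^c Δ Z) ∖ Z = {1,2,3,4,6,7}
(((Y ∩ Z)^c Δ Z) ∖ Z)^c = {5,8,9}

{5,8,9}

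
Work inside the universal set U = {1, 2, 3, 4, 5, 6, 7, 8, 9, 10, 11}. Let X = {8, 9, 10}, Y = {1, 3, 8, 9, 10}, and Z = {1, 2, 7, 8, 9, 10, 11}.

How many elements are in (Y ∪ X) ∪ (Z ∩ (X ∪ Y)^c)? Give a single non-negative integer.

Y ∪ X = {1, 3, 8, 9, 10}
X ∪ Y = {1, 3, 8, 9, 10}
(X ∪ Y)^c = {2, 4, 5, 6, 7, 11}
Z ∩ (X ∪ Y)^c = {2, 7, 11}
(Y ∪ X) ∪ (Z ∩ (X ∪ Y)^c) = {1, 2, 3, 7, 8, 9, 10, 11}
|(Y ∪ X) ∪ (Z ∩ (X ∪ Y)^c)| = 8

8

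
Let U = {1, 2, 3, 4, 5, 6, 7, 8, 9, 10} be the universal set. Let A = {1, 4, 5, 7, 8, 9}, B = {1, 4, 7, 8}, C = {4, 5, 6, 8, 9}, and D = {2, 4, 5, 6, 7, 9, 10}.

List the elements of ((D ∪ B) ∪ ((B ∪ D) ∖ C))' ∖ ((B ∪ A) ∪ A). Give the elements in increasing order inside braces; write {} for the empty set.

D ∪ B = {1, 2, 4, 5, 6, 7, 8, 9, 10}
B ∪ D = {1, 2, 4, 5, 6, 7, 8, 9, 10}
(B ∪ D) ∖ C = {1, 2, 7, 10}
(D ∪ B) ∪ ((B ∪ D) ∖ C) = {1, 2, 4, 5, 6, 7, 8, 9, 10}
((D ∪ B) ∪ ((B ∪ D) ∖ C))' = {3}
B ∪ A = {1, 4, 5, 7, 8, 9}
(B ∪ A) ∪ A = {1, 4, 5, 7, 8, 9}
((D ∪ B) ∪ ((B ∪ D) ∖ C))' ∖ ((B ∪ A) ∪ A) = {3}

{3}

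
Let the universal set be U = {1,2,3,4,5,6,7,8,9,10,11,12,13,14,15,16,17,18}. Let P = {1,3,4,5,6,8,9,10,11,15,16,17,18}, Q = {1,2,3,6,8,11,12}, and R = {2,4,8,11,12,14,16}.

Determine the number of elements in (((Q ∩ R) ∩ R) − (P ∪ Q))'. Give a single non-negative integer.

Q ∩ R = {2,8,11,12}
(Q ∩ R) ∩ R = {2,8,11,12}
P ∪ Q = {1,2,3,4,5,6,8,9,10,11,12,15,16,17,18}
((Q ∩ R) ∩ R) − (P ∪ Q) = {}
(((Q ∩ R) ∩ R) − (P ∪ Q))' = {1,2,3,4,5,6,7,8,9,10,11,12,13,14,15,16,17,18}
|(((Q ∩ R) ∩ R) − (P ∪ Q))'| = 18

18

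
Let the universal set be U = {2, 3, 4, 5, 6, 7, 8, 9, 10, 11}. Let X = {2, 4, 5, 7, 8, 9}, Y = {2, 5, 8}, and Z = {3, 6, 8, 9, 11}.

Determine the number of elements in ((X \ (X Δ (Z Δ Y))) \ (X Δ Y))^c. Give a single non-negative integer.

Z Δ Y = {2, 3, 5, 6, 9, 11}
X Δ (Z Δ Y) = {3, 4, 6, 7, 8, 11}
X \ (X Δ (Z Δ Y)) = {2, 5, 9}
X Δ Y = {4, 7, 9}
(X \ (X Δ (Z Δ Y))) \ (X Δ Y) = {2, 5}
((X \ (X Δ (Z Δ Y))) \ (X Δ Y))^c = {3, 4, 6, 7, 8, 9, 10, 11}
|((X \ (X Δ (Z Δ Y))) \ (X Δ Y))^c| = 8

8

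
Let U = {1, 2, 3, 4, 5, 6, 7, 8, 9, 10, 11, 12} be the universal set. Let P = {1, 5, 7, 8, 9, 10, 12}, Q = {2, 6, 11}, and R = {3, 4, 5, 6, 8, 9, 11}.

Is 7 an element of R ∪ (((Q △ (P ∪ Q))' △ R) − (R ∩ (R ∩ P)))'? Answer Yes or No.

Yes

7 ∈ P and 7 ∉ Q, so 7 ∈ P ∪ Q
7 ∉ Q and 7 ∈ (P ∪ Q), so 7 ∈ Q △ (P ∪ Q)
7 ∉ (Q △ (P ∪ Q))' since 7 ∈ (Q △ (P ∪ Q))
7 ∉ (Q △ (P ∪ Q))' and 7 ∉ R, so 7 ∉ (Q △ (P ∪ Q))' △ R
7 ∉ R and 7 ∈ P, so 7 ∉ R ∩ P
7 ∉ R and 7 ∉ (R ∩ P), so 7 ∉ R ∩ (R ∩ P)
7 ∉ ((Q △ (P ∪ Q))' △ R) and 7 ∉ (R ∩ (R ∩ P)), so 7 ∉ ((Q △ (P ∪ Q))' △ R) − (R ∩ (R ∩ P))
7 ∈ (((Q △ (P ∪ Q))' △ R) − (R ∩ (R ∩ P)))' since 7 ∉ (((Q △ (P ∪ Q))' △ R) − (R ∩ (R ∩ P)))
7 ∉ R and 7 ∈ (((Q △ (P ∪ Q))' △ R) − (R ∩ (R ∩ P)))', so 7 ∈ R ∪ (((Q △ (P ∪ Q))' △ R) − (R ∩ (R ∩ P)))'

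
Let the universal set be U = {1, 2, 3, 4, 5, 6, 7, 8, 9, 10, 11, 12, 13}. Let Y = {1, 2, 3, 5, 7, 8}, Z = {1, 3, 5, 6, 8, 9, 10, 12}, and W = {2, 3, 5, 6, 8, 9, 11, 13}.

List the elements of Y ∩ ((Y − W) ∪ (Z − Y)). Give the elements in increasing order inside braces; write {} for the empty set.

Y − W = {1, 7}
Z − Y = {6, 9, 10, 12}
(Y − W) ∪ (Z − Y) = {1, 6, 7, 9, 10, 12}
Y ∩ ((Y − W) ∪ (Z − Y)) = {1, 7}

{1, 7}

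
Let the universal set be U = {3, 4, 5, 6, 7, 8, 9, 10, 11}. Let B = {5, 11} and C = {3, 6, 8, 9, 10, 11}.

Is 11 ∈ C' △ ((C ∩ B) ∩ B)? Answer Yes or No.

11 ∈ C, so 11 ∉ C'
11 ∈ C and 11 ∈ B, so 11 ∈ C ∩ B
11 ∈ (C ∩ B) and 11 ∈ B, so 11 ∈ (C ∩ B) ∩ B
11 ∉ C' and 11 ∈ ((C ∩ B) ∩ B), so 11 ∈ C' △ ((C ∩ B) ∩ B)

Yes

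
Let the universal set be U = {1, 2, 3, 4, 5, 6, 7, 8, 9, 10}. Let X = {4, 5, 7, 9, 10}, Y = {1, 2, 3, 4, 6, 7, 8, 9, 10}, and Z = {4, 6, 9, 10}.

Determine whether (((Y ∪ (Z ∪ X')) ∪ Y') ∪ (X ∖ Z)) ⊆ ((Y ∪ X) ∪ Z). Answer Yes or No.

Yes

X' = {1, 2, 3, 6, 8}
Z ∪ X' = {1, 2, 3, 4, 6, 8, 9, 10}
Y ∪ (Z ∪ X') = {1, 2, 3, 4, 6, 7, 8, 9, 10}
Y' = {5}
(Y ∪ (Z ∪ X')) ∪ Y' = {1, 2, 3, 4, 5, 6, 7, 8, 9, 10}
X ∖ Z = {5, 7}
((Y ∪ (Z ∪ X')) ∪ Y') ∪ (X ∖ Z) = {1, 2, 3, 4, 5, 6, 7, 8, 9, 10}
Y ∪ X = {1, 2, 3, 4, 5, 6, 7, 8, 9, 10}
(Y ∪ X) ∪ Z = {1, 2, 3, 4, 5, 6, 7, 8, 9, 10}
Every element of {1, 2, 3, 4, 5, 6, 7, 8, 9, 10} is in {1, 2, 3, 4, 5, 6, 7, 8, 9, 10}, so ((Y ∪ (Z ∪ X')) ∪ Y') ∪ (X ∖ Z) ⊆ (Y ∪ X) ∪ Z.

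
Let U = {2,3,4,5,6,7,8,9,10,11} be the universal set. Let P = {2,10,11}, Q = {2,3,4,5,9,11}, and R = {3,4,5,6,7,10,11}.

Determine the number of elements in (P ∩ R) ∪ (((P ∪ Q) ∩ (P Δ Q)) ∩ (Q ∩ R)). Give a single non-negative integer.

P ∩ R = {10,11}
P ∪ Q = {2,3,4,5,9,10,11}
P Δ Q = {3,4,5,9,10}
(P ∪ Q) ∩ (P Δ Q) = {3,4,5,9,10}
Q ∩ R = {3,4,5,11}
((P ∪ Q) ∩ (P Δ Q)) ∩ (Q ∩ R) = {3,4,5}
(P ∩ R) ∪ (((P ∪ Q) ∩ (P Δ Q)) ∩ (Q ∩ R)) = {3,4,5,10,11}
|(P ∩ R) ∪ (((P ∪ Q) ∩ (P Δ Q)) ∩ (Q ∩ R))| = 5

5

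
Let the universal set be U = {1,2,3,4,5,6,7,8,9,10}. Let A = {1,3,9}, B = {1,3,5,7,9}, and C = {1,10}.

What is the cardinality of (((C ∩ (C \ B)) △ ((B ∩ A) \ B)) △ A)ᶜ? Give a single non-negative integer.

C \ B = {10}
C ∩ (C \ B) = {10}
B ∩ A = {1,3,9}
(B ∩ A) \ B = {}
(C ∩ (C \ B)) △ ((B ∩ A) \ B) = {10}
((C ∩ (C \ B)) △ ((B ∩ A) \ B)) △ A = {1,3,9,10}
(((C ∩ (C \ B)) △ ((B ∩ A) \ B)) △ A)ᶜ = {2,4,5,6,7,8}
|(((C ∩ (C \ B)) △ ((B ∩ A) \ B)) △ A)ᶜ| = 6

6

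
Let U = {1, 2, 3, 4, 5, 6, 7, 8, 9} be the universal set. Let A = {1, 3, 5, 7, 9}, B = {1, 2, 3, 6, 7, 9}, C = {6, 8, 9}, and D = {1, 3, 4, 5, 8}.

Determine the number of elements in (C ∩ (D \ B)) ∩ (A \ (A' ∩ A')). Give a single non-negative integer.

D \ B = {4, 5, 8}
C ∩ (D \ B) = {8}
A' = {2, 4, 6, 8}
A' ∩ A' = {2, 4, 6, 8}
A \ (A' ∩ A') = {1, 3, 5, 7, 9}
(C ∩ (D \ B)) ∩ (A \ (A' ∩ A')) = {}
|(C ∩ (D \ B)) ∩ (A \ (A' ∩ A'))| = 0

0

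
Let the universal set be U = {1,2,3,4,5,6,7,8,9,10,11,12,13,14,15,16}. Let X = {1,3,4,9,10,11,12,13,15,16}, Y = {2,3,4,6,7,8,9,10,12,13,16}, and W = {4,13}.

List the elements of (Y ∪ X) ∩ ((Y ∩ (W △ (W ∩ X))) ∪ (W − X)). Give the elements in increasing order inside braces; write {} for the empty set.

{}

Y ∪ X = {1,2,3,4,6,7,8,9,10,11,12,13,15,16}
W ∩ X = {4,13}
W △ (W ∩ X) = {}
Y ∩ (W △ (W ∩ X)) = {}
W − X = {}
(Y ∩ (W △ (W ∩ X))) ∪ (W − X) = {}
(Y ∪ X) ∩ ((Y ∩ (W △ (W ∩ X))) ∪ (W − X)) = {}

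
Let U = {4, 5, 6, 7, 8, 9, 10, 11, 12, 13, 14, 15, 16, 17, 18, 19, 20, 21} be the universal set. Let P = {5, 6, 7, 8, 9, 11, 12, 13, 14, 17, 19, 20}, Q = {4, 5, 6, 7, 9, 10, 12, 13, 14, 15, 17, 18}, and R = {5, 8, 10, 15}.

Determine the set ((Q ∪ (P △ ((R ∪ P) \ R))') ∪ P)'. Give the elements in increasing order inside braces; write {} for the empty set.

{}

R ∪ P = {5, 6, 7, 8, 9, 10, 11, 12, 13, 14, 15, 17, 19, 20}
(R ∪ P) \ R = {6, 7, 9, 11, 12, 13, 14, 17, 19, 20}
P △ ((R ∪ P) \ R) = {5, 8}
(P △ ((R ∪ P) \ R))' = {4, 6, 7, 9, 10, 11, 12, 13, 14, 15, 16, 17, 18, 19, 20, 21}
Q ∪ (P △ ((R ∪ P) \ R))' = {4, 5, 6, 7, 9, 10, 11, 12, 13, 14, 15, 16, 17, 18, 19, 20, 21}
(Q ∪ (P △ ((R ∪ P) \ R))') ∪ P = {4, 5, 6, 7, 8, 9, 10, 11, 12, 13, 14, 15, 16, 17, 18, 19, 20, 21}
((Q ∪ (P △ ((R ∪ P) \ R))') ∪ P)' = {}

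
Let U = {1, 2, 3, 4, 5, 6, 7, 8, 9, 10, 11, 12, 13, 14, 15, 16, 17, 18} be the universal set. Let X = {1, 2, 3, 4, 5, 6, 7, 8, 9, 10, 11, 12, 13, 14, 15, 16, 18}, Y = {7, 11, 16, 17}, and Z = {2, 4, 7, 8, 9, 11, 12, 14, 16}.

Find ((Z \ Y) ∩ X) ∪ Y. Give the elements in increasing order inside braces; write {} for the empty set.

Z \ Y = {2, 4, 8, 9, 12, 14}
(Z \ Y) ∩ X = {2, 4, 8, 9, 12, 14}
((Z \ Y) ∩ X) ∪ Y = {2, 4, 7, 8, 9, 11, 12, 14, 16, 17}

{2, 4, 7, 8, 9, 11, 12, 14, 16, 17}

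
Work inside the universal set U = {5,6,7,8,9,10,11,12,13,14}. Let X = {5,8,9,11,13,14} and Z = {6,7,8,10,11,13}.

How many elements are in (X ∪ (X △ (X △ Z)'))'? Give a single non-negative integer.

3

X △ Z = {5,6,7,9,10,14}
(X △ Z)' = {8,11,12,13}
X △ (X △ Z)' = {5,9,12,14}
X ∪ (X △ (X △ Z)') = {5,8,9,11,12,13,14}
(X ∪ (X △ (X △ Z)'))' = {6,7,10}
|(X ∪ (X △ (X △ Z)'))'| = 3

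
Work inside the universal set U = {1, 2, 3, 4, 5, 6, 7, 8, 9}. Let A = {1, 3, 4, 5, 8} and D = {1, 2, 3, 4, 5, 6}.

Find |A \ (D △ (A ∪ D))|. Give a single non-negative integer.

A ∪ D = {1, 2, 3, 4, 5, 6, 8}
D △ (A ∪ D) = {8}
A \ (D △ (A ∪ D)) = {1, 3, 4, 5}
|A \ (D △ (A ∪ D))| = 4

4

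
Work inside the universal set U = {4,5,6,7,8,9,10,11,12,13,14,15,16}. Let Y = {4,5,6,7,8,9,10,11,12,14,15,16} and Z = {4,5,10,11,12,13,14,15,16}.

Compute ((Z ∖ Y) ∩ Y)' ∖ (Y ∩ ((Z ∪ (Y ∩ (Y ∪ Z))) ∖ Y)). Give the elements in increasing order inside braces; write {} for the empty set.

{4,5,6,7,8,9,10,11,12,13,14,15,16}

Z ∖ Y = {13}
(Z ∖ Y) ∩ Y = {}
((Z ∖ Y) ∩ Y)' = {4,5,6,7,8,9,10,11,12,13,14,15,16}
Y ∪ Z = {4,5,6,7,8,9,10,11,12,13,14,15,16}
Y ∩ (Y ∪ Z) = {4,5,6,7,8,9,10,11,12,14,15,16}
Z ∪ (Y ∩ (Y ∪ Z)) = {4,5,6,7,8,9,10,11,12,13,14,15,16}
(Z ∪ (Y ∩ (Y ∪ Z))) ∖ Y = {13}
Y ∩ ((Z ∪ (Y ∩ (Y ∪ Z))) ∖ Y) = {}
((Z ∖ Y) ∩ Y)' ∖ (Y ∩ ((Z ∪ (Y ∩ (Y ∪ Z))) ∖ Y)) = {4,5,6,7,8,9,10,11,12,13,14,15,16}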